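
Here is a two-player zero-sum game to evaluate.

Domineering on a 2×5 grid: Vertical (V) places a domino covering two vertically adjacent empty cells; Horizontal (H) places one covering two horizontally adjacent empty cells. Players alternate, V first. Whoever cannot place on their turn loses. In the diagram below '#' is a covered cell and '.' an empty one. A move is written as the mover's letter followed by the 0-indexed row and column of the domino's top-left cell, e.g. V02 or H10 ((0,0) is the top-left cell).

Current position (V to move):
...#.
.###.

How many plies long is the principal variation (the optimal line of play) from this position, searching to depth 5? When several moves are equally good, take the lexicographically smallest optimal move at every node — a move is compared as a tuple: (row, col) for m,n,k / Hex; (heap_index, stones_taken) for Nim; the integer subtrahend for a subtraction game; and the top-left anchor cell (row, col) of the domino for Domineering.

PV length from [...#./.###.]: 3 plies

ply 1, V at ...#./.###. | V00=+1→#..#./####.*; V04=-1→...##/.####
ply 2, H at #..#./####. | H01=-1→####./####.*
ply 3, V at ####./####. | V04=+1→#####/#####*
ply 4: #####/##### is terminal -1 (H); from ...#./.###. depth 5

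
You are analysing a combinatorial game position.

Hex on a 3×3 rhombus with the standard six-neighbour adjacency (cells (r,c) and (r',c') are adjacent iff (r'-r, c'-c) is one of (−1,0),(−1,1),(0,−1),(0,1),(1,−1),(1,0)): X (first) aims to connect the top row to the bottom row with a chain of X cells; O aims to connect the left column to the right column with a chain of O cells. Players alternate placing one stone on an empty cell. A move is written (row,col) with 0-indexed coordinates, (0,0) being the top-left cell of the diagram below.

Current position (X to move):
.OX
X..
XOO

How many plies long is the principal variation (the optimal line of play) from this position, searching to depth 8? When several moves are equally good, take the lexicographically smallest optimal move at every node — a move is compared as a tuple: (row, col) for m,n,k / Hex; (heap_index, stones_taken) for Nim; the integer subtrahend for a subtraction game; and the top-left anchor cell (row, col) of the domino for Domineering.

[.OX/X../XOO] X move#1: (0,0):+1/XOX/X../XOO*, (1,1):+1/.OX/XX./XOO, (1,2):+1/.OX/X.X/XOO
[XOX/X../XOO] end (terminal -1, O#2); searched .OX/X../XOO to 8

PV length from [.OX/X../XOO]: 1 ply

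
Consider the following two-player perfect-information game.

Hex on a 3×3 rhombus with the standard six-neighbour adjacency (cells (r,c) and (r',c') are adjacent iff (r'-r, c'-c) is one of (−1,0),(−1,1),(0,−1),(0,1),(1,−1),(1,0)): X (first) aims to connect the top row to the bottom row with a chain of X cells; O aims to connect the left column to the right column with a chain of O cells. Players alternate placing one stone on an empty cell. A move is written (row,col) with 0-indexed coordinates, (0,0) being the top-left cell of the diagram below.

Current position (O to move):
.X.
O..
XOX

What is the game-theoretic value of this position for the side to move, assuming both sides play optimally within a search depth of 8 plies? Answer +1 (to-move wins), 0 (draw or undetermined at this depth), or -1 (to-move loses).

p1 O@[.X./O../XOX]: (0,0)[OX./O../XOX]-1 (0,2)[.XO/O../XOX]-1 (1,1)[.X./OO./XOX]+1* (1,2)[.X./O.O/XOX]-1
p2 X@[.X./OO./XOX]: (0,0)[XX./OO./XOX]-1* (0,2)[.XX/OO./XOX]-1 (1,2)[.X./OOX/XOX]-1
p3 O@[XX./OO./XOX]: (0,2)[XXO/OO./XOX]+1* (1,2)[XX./OOO/XOX]+1
p4 X@[XXO/OO./XOX] terminal -1; root [.X./O../XOX] d8

value(.X./O../XOX, O) = +1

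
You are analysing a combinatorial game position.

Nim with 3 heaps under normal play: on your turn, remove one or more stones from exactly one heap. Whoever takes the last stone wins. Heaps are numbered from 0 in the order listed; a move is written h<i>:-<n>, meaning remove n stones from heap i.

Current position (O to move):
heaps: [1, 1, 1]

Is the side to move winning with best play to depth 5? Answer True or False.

O winning at [(1,1,1)]: True

p1 O@[(1,1,1)]: h0:-1[(0,1,1)]+1* h1:-1[(1,0,1)]+1 h2:-1[(1,1,0)]+1
p2 X@[(0,1,1)]: h1:-1[(0,0,1)]-1* h2:-1[(0,1,0)]-1
p3 O@[(0,0,1)]: h2:-1[(0,0,0)]+1*
p4 X@[(0,0,0)] terminal -1; root [(1,1,1)] d5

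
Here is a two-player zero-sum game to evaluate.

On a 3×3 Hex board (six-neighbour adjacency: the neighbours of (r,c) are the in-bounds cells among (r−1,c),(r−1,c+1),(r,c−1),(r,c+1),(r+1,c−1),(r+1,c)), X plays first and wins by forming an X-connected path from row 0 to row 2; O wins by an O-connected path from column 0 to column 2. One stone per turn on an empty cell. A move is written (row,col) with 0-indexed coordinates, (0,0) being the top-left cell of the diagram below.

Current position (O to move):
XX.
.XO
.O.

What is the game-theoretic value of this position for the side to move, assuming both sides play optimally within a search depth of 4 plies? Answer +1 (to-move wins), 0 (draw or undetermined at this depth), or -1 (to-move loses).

value(XX./.XO/.O., O) = +1

p1 O@[XX./.XO/.O.]: (0,2)[XXO/.XO/.O.]-1 (1,0)[XX./OXO/.O.]-1 (2,0)[XX./.XO/OO.]+1* (2,2)[XX./.XO/.OO]-1
p2 X@[XX./.XO/OO.] terminal -1; root [XX./.XO/.O.] d4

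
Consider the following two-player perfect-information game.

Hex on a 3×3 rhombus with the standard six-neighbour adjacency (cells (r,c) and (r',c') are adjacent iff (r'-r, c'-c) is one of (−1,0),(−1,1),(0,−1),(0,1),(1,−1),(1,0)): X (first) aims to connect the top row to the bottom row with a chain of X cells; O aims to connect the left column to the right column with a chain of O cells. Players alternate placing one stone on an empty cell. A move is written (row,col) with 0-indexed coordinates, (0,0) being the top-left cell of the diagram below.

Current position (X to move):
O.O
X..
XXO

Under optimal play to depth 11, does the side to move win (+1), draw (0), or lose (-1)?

value(O.O/X../XXO, X) = +1

ply 1, X at O.O/X../XXO | (0,1)=+1→OXO/X../XXO*; (1,1)=-1→O.O/XX./XXO; (1,2)=-1→O.O/X.X/XXO
ply 2: OXO/X../XXO is terminal -1 (O); from O.O/X../XXO depth 11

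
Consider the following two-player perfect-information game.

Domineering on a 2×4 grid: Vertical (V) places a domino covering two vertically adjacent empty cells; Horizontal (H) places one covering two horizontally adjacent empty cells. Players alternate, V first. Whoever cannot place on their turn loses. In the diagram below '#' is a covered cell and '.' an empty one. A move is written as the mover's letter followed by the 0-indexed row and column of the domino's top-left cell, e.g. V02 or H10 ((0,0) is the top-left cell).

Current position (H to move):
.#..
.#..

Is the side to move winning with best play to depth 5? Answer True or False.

p1 H@[.#../.#..]: H02[.###/.#..]+1* H12[.#../.###]+1
p2 V@[.###/.#..]: V00[####/##..]-1*
p3 H@[####/##..]: H12[####/####]+1*
p4 V@[####/####] terminal -1; root [.#../.#..] d5

H winning at [.#../.#..]: True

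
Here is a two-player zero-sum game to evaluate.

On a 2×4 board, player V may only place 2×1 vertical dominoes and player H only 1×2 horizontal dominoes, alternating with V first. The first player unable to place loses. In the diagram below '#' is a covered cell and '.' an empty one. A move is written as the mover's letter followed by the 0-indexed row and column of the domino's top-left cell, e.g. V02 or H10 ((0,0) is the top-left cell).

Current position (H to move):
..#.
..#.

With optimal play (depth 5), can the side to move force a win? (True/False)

H winning at [..#./..#.]: True

[..#./..#.] H move#1: H00:+1/###./..#.*, H10:+1/..#./###.
[###./..#.] V move#2: V03:-1/####/..##*
[####/..##] H move#3: H10:+1/####/####*
[####/####] end (terminal -1, V#4); searched ..#./..#. to 5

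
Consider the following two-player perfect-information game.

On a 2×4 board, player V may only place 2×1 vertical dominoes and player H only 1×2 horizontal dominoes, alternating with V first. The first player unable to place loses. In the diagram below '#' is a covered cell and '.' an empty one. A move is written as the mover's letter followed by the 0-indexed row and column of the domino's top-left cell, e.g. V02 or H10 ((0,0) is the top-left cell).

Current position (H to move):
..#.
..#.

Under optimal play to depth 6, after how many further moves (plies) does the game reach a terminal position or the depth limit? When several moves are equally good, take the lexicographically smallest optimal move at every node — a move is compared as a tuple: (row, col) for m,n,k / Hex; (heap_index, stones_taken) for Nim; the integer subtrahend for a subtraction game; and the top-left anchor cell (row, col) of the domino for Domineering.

p1 H@[..#./..#.]: H00[###./..#.]+1* H10[..#./###.]+1
p2 V@[###./..#.]: V03[####/..##]-1*
p3 H@[####/..##]: H10[####/####]+1*
p4 V@[####/####] terminal -1; root [..#./..#.] d6

PV length from [..#./..#.]: 3 plies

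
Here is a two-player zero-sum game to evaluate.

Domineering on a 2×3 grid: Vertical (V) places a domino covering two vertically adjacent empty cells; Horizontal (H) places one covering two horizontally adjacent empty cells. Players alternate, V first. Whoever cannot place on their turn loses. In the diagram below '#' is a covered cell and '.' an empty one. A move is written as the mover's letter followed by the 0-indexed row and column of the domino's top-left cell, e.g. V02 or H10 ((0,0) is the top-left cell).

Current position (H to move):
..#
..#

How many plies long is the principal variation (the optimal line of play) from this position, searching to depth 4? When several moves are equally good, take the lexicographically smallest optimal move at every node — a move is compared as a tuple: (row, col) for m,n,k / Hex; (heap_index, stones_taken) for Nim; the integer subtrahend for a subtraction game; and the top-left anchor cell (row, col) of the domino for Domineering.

ply 1, H at ..#/..# | H00=+1→###/..#*; H10=+1→..#/###
ply 2: ###/..# is terminal -1 (V); from ..#/..# depth 4

PV length from [..#/..#]: 1 ply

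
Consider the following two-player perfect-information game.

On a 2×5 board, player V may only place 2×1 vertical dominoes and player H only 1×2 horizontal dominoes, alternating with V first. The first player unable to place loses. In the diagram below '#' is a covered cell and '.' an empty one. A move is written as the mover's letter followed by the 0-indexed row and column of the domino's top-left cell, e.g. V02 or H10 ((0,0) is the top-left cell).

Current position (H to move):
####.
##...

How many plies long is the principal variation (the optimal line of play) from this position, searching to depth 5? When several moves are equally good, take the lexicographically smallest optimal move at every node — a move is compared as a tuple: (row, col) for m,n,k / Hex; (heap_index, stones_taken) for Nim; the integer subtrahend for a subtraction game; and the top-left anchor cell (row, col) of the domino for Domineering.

PV length from [####./##...]: 1 ply

p1 H@[####./##...]: H12[####./####.]-1 H13[####./##.##]+1*
p2 V@[####./##.##] terminal -1; root [####./##...] d5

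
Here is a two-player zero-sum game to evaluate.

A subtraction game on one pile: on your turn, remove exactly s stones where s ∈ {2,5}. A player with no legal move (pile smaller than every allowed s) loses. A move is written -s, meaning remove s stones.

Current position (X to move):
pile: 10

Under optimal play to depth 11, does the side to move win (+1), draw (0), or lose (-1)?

value(10, X) = +1

ply 1, X at 10 | -2=+1→8*; -5=-1→5
ply 2, O at 8 | -2=-1→6*; -5=-1→3
ply 3, X at 6 | -2=+1→4*; -5=+1→1
ply 4, O at 4 | -2=-1→2*
ply 5, X at 2 | -2=+1→0*
ply 6: 0 is terminal -1 (O); from 10 depth 11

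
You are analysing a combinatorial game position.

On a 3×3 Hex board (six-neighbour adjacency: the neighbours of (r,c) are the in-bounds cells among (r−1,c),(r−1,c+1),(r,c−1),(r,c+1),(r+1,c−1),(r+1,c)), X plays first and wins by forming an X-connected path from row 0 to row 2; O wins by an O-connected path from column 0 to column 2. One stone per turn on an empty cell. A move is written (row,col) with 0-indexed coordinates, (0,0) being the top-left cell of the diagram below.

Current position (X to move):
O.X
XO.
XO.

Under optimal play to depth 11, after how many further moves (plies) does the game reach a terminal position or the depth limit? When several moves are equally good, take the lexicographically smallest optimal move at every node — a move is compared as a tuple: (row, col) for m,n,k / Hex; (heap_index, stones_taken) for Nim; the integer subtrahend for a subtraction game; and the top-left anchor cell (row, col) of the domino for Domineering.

p1 X@[O.X/XO./XO.]: (0,1)[OXX/XO./XO.]+1* (1,2)[O.X/XOX/XO.]+1 (2,2)[O.X/XO./XOX]+1
p2 O@[OXX/XO./XO.] terminal -1; root [O.X/XO./XO.] d11

PV length from [O.X/XO./XO.]: 1 ply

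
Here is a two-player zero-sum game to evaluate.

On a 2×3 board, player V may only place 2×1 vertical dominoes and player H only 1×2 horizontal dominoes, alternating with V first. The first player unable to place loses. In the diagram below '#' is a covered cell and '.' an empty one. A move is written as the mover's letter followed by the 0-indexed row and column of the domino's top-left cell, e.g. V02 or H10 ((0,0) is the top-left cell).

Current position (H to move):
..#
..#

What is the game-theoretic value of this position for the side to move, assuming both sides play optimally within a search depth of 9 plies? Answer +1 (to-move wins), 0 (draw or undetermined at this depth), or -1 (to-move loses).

p1 H@[..#/..#]: H00[###/..#]+1* H10[..#/###]+1
p2 V@[###/..#] terminal -1; root [..#/..#] d9

value(..#/..#, H) = +1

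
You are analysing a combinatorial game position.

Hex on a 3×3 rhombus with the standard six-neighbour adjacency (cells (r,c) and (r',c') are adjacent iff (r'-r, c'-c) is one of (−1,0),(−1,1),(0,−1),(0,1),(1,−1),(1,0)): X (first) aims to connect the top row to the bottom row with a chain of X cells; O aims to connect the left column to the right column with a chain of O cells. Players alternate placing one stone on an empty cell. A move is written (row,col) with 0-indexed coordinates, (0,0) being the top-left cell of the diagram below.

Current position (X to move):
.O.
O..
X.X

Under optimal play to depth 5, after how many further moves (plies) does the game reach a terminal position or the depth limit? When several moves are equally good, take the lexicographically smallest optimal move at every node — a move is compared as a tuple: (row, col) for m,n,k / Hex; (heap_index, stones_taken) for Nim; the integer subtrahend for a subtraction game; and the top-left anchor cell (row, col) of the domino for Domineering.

PV length from [.O./O../X.X]: 3 plies

p1 X@[.O./O../X.X]: (0,0)[XO./O../X.X]-1 (0,2)[.OX/O../X.X]+1* (1,1)[.O./OX./X.X]-1 (1,2)[.O./O.X/X.X]-1 (2,1)[.O./O../XXX]-1
p2 O@[.OX/O../X.X]: (0,0)[OOX/O../X.X]-1* (1,1)[.OX/OO./X.X]-1 (1,2)[.OX/O.O/X.X]-1 (2,1)[.OX/O../XOX]-1
p3 X@[OOX/O../X.X]: (1,1)[OOX/OX./X.X]+1* (1,2)[OOX/O.X/X.X]+1 (2,1)[OOX/O../XXX]+1
p4 O@[OOX/OX./X.X] terminal -1; root [.O./O../X.X] d5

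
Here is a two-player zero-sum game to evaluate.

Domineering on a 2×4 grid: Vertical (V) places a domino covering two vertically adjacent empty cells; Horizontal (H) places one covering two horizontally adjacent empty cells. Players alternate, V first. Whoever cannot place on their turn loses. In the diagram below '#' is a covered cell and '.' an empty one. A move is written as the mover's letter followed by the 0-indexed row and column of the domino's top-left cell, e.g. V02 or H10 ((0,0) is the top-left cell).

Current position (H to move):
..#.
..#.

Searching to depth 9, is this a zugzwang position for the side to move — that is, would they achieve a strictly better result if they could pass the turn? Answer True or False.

[..#./..#.] H move#1: H00:+1/###./..#.*, H10:+1/..#./###.
[###./..#.] V move#2: V03:-1/####/..##*
[####/..##] H move#3: H10:+1/####/####*
[####/####] end (terminal -1, V#4); searched ..#./..#. to 9
suppose H passes — search the same position with V to move:
pass> [..#./..#.] V move#1: V00:+1/#.#./#.#.*, V01:+1/.##./.##., V03:-1/..##/..##
pass> [#.#./#.#.] end (terminal -1, H#2); searched ..#./..#. to 9
for H: play +1, pass -1

zugzwang(..#./..#., H) = False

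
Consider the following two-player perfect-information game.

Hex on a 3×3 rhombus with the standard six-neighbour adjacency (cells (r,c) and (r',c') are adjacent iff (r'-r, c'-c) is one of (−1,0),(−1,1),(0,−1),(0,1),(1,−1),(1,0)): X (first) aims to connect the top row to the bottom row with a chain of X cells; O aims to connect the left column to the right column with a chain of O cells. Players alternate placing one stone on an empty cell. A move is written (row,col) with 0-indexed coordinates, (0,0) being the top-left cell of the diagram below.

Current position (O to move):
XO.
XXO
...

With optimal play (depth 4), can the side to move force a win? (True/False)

O winning at [XO./XXO/...]: False

[XO./XXO/...] O move#1: (0,2):-1/XOO/XXO/...*, (2,0):-1/XO./XXO/O.., (2,1):-1/XO./XXO/.O., (2,2):-1/XO./XXO/..O
[XOO/XXO/...] X move#2: (2,0):+1/XOO/XXO/X..*, (2,1):+1/XOO/XXO/.X., (2,2):+1/XOO/XXO/..X
[XOO/XXO/X..] end (terminal -1, O#3); searched XO./XXO/... to 4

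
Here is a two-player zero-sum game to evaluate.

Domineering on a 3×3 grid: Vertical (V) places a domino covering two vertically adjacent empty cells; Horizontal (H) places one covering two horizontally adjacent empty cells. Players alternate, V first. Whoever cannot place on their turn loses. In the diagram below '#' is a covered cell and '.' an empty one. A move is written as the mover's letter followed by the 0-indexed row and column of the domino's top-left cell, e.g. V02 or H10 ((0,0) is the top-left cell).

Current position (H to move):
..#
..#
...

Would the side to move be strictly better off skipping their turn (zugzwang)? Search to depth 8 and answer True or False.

[..#/..#/...] H move#1: H00:-1/###/..#/..., H10:+1/..#/###/...*, H20:-1/..#/..#/##., H21:-1/..#/..#/.##
[..#/###/...] end (terminal -1, V#2); searched ..#/..#/... to 8
pass branch (V moves first from the same position):
  | [..#/..#/...] V move#1: V00:+1/#.#/#.#/...*, V01:+1/.##/.##/..., V10:+1/..#/#.#/#.., V11:+1/..#/.##/.#.
  | [#.#/#.#/...] H move#2: H20:-1/#.#/#.#/##.*, H21:-1/#.#/#.#/.##
  | [#.#/#.#/##.] V move#3: V01:+1/###/###/##.*
  | [###/###/##.] end (terminal -1, H#4); searched ..#/..#/... to 8
H moving scores +1; H passing scores -1

zugzwang(..#/..#/..., H) = False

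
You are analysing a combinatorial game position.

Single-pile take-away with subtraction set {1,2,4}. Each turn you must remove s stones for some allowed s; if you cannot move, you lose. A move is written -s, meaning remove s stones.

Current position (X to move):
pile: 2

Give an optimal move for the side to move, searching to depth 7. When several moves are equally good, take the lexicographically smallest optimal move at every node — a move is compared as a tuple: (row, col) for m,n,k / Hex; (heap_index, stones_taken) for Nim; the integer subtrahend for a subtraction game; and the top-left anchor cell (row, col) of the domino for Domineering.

[2] X move#1: -1:-1/1, -2:+1/0*
[0] end (terminal -1, O#2); searched 2 to 7

X's best at [2]: -2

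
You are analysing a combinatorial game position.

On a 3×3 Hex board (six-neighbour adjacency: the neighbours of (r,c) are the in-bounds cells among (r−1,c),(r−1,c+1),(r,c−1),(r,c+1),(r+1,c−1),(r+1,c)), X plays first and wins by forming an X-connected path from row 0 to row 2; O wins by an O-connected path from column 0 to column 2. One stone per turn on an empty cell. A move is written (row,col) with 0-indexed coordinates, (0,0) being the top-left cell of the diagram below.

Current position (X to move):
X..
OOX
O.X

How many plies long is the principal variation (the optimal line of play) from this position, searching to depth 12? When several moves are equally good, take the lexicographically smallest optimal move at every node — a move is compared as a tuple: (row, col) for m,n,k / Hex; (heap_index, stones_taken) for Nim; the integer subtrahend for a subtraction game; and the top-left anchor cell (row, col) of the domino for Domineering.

[X../OOX/O.X] X move#1: (0,1):-1/XX./OOX/O.X, (0,2):+1/X.X/OOX/O.X*, (2,1):-1/X../OOX/OXX
[X.X/OOX/O.X] end (terminal -1, O#2); searched X../OOX/O.X to 12

PV length from [X../OOX/O.X]: 1 ply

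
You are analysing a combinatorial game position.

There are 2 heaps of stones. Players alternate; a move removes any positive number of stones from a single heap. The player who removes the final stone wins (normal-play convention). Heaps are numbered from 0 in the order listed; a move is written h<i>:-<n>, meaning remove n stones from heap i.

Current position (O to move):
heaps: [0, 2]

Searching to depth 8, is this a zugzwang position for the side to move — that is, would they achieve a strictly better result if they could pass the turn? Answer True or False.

[(0,2)] O move#1: h1:-1:-1/(0,1), h1:-2:+1/(0,0)*
[(0,0)] end (terminal -1, X#2); searched (0,2) to 8
pass branch (X moves first from the same position):
  | [(0,2)] X move#1: h1:-1:-1/(0,1), h1:-2:+1/(0,0)*
  | [(0,0)] end (terminal -1, O#2); searched (0,2) to 8
O moving scores +1; O passing scores -1

zugzwang((0,2), O) = False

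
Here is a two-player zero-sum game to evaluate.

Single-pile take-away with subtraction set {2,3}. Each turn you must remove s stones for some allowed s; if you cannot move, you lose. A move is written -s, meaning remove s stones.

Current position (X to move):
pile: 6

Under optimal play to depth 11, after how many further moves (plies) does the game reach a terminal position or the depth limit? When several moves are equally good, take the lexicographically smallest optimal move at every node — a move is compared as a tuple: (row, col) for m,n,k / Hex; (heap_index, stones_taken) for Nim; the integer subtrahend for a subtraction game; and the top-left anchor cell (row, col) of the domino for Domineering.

PV length from [6]: 2 plies

[6] X move#1: -2:-1/4*, -3:-1/3
[4] O move#2: -2:-1/2, -3:+1/1*
[1] end (terminal -1, X#3); searched 6 to 11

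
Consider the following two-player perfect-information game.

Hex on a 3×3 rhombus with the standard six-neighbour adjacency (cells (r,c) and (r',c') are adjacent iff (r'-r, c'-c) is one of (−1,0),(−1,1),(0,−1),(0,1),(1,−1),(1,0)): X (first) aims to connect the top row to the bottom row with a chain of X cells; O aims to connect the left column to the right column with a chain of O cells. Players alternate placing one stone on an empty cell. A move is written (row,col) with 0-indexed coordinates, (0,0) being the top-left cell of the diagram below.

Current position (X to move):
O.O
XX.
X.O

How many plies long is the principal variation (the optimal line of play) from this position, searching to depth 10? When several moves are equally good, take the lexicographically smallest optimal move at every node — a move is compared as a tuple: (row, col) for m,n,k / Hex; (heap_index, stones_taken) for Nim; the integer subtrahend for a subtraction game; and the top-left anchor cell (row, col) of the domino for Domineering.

PV length from [O.O/XX./X.O]: 1 ply

p1 X@[O.O/XX./X.O]: (0,1)[OXO/XX./X.O]+1* (1,2)[O.O/XXX/X.O]-1 (2,1)[O.O/XX./XXO]-1
p2 O@[OXO/XX./X.O] terminal -1; root [O.O/XX./X.O] d10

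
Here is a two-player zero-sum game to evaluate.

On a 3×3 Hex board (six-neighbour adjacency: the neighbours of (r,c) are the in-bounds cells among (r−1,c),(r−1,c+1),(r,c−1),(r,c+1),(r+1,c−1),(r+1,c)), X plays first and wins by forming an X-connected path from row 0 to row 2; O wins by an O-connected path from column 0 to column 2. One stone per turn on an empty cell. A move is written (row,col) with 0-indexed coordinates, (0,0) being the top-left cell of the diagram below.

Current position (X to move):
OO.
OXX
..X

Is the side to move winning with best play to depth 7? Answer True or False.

X winning at [OO./OXX/..X]: True

ply 1, X at OO./OXX/..X | (0,2)=+1→OOX/OXX/..X*; (2,0)=-1→OO./OXX/X.X; (2,1)=-1→OO./OXX/.XX
ply 2: OOX/OXX/..X is terminal -1 (O); from OO./OXX/..X depth 7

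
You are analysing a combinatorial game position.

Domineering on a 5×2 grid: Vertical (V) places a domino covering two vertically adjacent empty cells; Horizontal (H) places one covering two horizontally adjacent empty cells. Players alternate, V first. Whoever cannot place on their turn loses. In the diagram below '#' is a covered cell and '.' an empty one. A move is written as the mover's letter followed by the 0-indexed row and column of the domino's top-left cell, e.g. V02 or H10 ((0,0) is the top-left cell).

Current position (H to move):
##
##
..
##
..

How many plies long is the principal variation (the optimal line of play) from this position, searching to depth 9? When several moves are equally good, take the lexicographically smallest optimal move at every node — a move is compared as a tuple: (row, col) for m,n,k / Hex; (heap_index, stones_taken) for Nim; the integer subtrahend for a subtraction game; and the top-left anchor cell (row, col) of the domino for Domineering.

[##/##/../##/..] H move#1: H20:+1/##/##/##/##/..*, H40:+1/##/##/../##/##
[##/##/##/##/..] end (terminal -1, V#2); searched ##/##/../##/.. to 9

PV length from [##/##/../##/..]: 1 ply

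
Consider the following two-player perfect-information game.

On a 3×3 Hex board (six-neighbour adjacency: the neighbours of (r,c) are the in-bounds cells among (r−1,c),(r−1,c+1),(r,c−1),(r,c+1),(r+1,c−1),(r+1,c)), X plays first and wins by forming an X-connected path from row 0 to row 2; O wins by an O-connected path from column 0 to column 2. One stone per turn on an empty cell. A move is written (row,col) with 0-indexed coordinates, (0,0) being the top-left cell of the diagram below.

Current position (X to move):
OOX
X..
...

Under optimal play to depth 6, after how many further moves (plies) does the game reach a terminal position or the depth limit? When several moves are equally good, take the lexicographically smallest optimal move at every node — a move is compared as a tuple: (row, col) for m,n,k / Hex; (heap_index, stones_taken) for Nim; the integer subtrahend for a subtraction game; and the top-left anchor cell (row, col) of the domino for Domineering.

PV length from [OOX/X../...]: 3 plies

ply 1, X at OOX/X../... | (1,1)=+1→OOX/XX./...*; (1,2)=+1→OOX/X.X/...; (2,0)=+1→OOX/X../X..; (2,1)=+1→OOX/X../.X.; (2,2)=+1→OOX/X../..X
ply 2, O at OOX/XX./... | (1,2)=-1→OOX/XXO/...*; (2,0)=-1→OOX/XX./O..; (2,1)=-1→OOX/XX./.O.; (2,2)=-1→OOX/XX./..O
ply 3, X at OOX/XXO/... | (2,0)=+1→OOX/XXO/X..*; (2,1)=+1→OOX/XXO/.X.; (2,2)=+1→OOX/XXO/..X
ply 4: OOX/XXO/X.. is terminal -1 (O); from OOX/X../... depth 6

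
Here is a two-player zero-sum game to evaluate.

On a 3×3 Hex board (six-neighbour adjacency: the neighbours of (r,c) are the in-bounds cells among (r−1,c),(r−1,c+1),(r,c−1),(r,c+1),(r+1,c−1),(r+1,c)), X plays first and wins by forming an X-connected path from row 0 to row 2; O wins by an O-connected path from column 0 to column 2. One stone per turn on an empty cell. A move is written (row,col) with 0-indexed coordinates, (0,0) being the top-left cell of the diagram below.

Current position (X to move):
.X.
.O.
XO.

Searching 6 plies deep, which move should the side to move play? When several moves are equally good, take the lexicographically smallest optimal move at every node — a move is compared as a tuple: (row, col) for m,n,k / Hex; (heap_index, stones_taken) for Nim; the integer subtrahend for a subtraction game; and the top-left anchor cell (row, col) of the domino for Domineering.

X's best at [.X./.O./XO.]: (1,0)

[.X./.O./XO.] X move#1: (0,0):-1/XX./.O./XO., (0,2):-1/.XX/.O./XO., (1,0):+1/.X./XO./XO.*, (1,2):-1/.X./.OX/XO., (2,2):-1/.X./.O./XOX
[.X./XO./XO.] end (terminal -1, O#2); searched .X./.O./XO. to 6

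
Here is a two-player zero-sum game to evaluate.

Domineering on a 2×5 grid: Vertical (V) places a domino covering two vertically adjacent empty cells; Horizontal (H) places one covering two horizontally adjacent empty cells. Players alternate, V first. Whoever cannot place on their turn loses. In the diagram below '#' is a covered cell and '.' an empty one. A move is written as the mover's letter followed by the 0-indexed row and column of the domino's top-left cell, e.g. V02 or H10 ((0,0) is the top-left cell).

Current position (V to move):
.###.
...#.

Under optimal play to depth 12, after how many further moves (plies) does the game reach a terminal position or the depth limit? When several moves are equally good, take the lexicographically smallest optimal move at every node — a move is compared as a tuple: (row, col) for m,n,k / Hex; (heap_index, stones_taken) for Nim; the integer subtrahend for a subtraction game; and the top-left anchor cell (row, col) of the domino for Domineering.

ply 1, V at .###./...#. | V00=+1→####./#..#.*; V04=-1→.####/...##
ply 2, H at ####./#..#. | H11=-1→####./####.*
ply 3, V at ####./####. | V04=+1→#####/#####*
ply 4: #####/##### is terminal -1 (H); from .###./...#. depth 12

PV length from [.###./...#.]: 3 plies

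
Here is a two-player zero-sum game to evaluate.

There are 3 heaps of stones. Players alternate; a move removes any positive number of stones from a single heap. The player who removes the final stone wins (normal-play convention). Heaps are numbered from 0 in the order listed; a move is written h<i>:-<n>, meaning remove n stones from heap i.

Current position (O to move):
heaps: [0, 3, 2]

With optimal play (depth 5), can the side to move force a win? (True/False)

p1 O@[(0,3,2)]: h1:-1[(0,2,2)]+1* h1:-2[(0,1,2)]-1 h1:-3[(0,0,2)]-1 h2:-1[(0,3,1)]-1 h2:-2[(0,3,0)]-1
p2 X@[(0,2,2)]: h1:-1[(0,1,2)]-1* h1:-2[(0,0,2)]-1 h2:-1[(0,2,1)]-1 h2:-2[(0,2,0)]-1
p3 O@[(0,1,2)]: h1:-1[(0,0,2)]-1 h2:-1[(0,1,1)]+1* h2:-2[(0,1,0)]-1
p4 X@[(0,1,1)]: h1:-1[(0,0,1)]-1* h2:-1[(0,1,0)]-1
p5 O@[(0,0,1)]: h2:-1[(0,0,0)]+1*
p6 X@[(0,0,0)] terminal -1; root [(0,3,2)] d5

O winning at [(0,3,2)]: True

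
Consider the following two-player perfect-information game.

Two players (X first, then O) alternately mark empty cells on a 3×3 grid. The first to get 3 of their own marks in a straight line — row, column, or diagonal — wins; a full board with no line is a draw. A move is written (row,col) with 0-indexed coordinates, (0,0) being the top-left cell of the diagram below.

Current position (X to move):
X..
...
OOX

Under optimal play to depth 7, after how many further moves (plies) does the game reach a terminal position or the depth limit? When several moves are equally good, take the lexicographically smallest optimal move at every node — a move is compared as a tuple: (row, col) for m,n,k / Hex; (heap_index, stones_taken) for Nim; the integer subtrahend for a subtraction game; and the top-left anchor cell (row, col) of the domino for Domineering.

PV length from [X../.../OOX]: 3 plies

[X../.../OOX] X move#1: (0,1):+1/XX./.../OOX*, (0,2):+1/X.X/.../OOX, (1,0):-1/X../X../OOX, (1,1):+1/X../.X./OOX, (1,2):+1/X../..X/OOX
[XX./.../OOX] O move#2: (0,2):-1/XXO/.../OOX*, (1,0):-1/XX./O../OOX, (1,1):-1/XX./.O./OOX, (1,2):-1/XX./..O/OOX
[XXO/.../OOX] X move#3: (1,0):-1/XXO/X../OOX, (1,1):+1/XXO/.X./OOX*, (1,2):-1/XXO/..X/OOX
[XXO/.X./OOX] end (terminal -1, O#4); searched X../.../OOX to 7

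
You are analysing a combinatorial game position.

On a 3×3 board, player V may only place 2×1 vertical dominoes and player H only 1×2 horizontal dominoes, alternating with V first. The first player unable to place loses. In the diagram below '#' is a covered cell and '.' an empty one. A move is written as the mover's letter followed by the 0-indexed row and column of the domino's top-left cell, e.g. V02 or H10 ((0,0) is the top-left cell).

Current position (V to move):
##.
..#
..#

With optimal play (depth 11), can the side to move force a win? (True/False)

[##./..#/..#] V move#1: V10:+1/##./#.#/#.#*, V11:+1/##./.##/.##
[##./#.#/#.#] end (terminal -1, H#2); searched ##./..#/..# to 11

V winning at [##./..#/..#]: True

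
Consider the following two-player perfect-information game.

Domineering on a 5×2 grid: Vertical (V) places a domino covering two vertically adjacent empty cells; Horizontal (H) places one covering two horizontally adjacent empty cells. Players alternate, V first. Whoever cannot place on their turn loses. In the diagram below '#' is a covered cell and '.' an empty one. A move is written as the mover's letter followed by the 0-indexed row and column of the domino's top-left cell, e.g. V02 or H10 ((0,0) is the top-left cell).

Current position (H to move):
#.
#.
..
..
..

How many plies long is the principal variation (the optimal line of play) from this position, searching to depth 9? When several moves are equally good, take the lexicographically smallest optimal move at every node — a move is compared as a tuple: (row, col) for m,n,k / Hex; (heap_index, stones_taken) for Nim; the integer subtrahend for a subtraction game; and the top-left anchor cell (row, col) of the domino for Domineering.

[#./#./../../..] H move#1: H20:-1/#./#./##/../.., H30:+1/#./#./../##/..*, H40:-1/#./#./../../##
[#./#./../##/..] V move#2: V01:-1/##/##/../##/..*, V11:-1/#./##/.#/##/..
[##/##/../##/..] H move#3: H20:+1/##/##/##/##/..*, H40:+1/##/##/../##/##
[##/##/##/##/..] end (terminal -1, V#4); searched #./#./../../.. to 9

PV length from [#./#./../../..]: 3 plies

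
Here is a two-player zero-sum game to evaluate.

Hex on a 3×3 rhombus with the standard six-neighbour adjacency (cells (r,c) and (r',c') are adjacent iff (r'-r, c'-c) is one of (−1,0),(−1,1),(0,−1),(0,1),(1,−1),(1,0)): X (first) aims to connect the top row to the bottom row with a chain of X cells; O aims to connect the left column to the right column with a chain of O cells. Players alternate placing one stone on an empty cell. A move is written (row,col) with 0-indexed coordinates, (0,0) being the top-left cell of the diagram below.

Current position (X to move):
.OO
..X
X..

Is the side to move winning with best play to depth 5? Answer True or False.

X winning at [.OO/..X/X..]: False

[.OO/..X/X..] X move#1: (0,0):-1/XOO/..X/X..*, (1,0):-1/.OO/X.X/X.., (1,1):-1/.OO/.XX/X.., (2,1):-1/.OO/..X/XX., (2,2):-1/.OO/..X/X.X
[XOO/..X/X..] O move#2: (1,0):+1/XOO/O.X/X..*, (1,1):-1/XOO/.OX/X.., (2,1):-1/XOO/..X/XO., (2,2):-1/XOO/..X/X.O
[XOO/O.X/X..] end (terminal -1, X#3); searched .OO/..X/X.. to 5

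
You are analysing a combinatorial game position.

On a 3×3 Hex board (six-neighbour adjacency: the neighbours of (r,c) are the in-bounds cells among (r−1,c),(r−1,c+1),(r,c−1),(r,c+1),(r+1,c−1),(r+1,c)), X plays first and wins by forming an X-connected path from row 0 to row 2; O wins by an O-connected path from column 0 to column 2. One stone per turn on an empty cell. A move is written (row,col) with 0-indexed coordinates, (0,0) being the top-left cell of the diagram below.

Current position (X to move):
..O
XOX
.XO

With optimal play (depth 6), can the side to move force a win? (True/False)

[..O/XOX/.XO] X move#1: (0,0):-1/X.O/XOX/.XO, (0,1):-1/.XO/XOX/.XO, (2,0):+1/..O/XOX/XXO*
[..O/XOX/XXO] O move#2: (0,0):-1/O.O/XOX/XXO*, (0,1):-1/.OO/XOX/XXO
[O.O/XOX/XXO] X move#3: (0,1):+1/OXO/XOX/XXO*
[OXO/XOX/XXO] end (terminal -1, O#4); searched ..O/XOX/.XO to 6

X winning at [..O/XOX/.XO]: True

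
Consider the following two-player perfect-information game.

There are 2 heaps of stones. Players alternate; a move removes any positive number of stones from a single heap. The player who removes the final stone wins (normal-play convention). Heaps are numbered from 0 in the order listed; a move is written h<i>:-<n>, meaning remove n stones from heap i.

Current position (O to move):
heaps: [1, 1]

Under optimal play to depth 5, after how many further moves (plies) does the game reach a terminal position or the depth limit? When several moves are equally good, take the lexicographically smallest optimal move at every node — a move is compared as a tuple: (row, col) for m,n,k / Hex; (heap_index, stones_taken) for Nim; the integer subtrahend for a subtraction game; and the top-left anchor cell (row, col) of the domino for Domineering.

PV length from [(1,1)]: 2 plies

ply 1, O at (1,1) | h0:-1=-1→(0,1)*; h1:-1=-1→(1,0)
ply 2, X at (0,1) | h1:-1=+1→(0,0)*
ply 3: (0,0) is terminal -1 (O); from (1,1) depth 5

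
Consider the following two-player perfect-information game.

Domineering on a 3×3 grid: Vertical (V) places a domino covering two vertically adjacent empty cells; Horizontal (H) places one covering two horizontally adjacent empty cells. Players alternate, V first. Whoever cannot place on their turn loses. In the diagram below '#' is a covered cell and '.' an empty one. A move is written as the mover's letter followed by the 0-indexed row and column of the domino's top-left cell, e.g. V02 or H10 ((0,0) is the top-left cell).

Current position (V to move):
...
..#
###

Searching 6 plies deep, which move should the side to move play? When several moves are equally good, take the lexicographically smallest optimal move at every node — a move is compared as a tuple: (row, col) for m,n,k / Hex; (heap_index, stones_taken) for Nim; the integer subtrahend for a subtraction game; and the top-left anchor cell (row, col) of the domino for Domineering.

p1 V@[.../..#/###]: V00[#../#.#/###]-1 V01[.#./.##/###]+1*
p2 H@[.#./.##/###] terminal -1; root [.../..#/###] d6

V's best at [.../..#/###]: V01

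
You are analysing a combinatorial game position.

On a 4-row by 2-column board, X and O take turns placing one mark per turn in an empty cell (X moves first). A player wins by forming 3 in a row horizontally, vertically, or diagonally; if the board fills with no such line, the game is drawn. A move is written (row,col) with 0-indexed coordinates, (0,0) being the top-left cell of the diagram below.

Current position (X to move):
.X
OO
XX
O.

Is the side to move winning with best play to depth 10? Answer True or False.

X winning at [.X/OO/XX/O.]: False

ply 1, X at .X/OO/XX/O. | (0,0)=+0→XX/OO/XX/O.*; (3,1)=+0→.X/OO/XX/OX
ply 2, O at XX/OO/XX/O. | (3,1)=+0→XX/OO/XX/OO*
ply 3: XX/OO/XX/OO is terminal +0 (X); from .X/OO/XX/O. depth 10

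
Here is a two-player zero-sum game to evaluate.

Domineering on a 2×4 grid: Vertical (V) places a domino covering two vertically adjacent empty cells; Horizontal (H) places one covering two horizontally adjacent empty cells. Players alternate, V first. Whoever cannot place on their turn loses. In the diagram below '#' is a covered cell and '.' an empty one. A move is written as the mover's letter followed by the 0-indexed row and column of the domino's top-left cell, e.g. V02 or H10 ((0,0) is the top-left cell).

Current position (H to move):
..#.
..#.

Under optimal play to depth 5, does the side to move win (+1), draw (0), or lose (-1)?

ply 1, H at ..#./..#. | H00=+1→###./..#.*; H10=+1→..#./###.
ply 2, V at ###./..#. | V03=-1→####/..##*
ply 3, H at ####/..## | H10=+1→####/####*
ply 4: ####/#### is terminal -1 (V); from ..#./..#. depth 5

value(..#./..#., H) = +1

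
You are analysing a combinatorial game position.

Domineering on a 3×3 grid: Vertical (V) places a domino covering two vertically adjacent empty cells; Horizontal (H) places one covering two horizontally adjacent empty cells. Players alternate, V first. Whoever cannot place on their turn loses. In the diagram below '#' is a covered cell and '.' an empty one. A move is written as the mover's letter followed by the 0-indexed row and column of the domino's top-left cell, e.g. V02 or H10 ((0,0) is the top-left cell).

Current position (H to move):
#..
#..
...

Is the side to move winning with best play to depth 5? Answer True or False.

H winning at [#../#../...]: True

ply 1, H at #../#../... | H01=-1→###/#../...; H11=+1→#../###/...*; H20=-1→#../#../##.; H21=-1→#../#../.##
ply 2: #../###/... is terminal -1 (V); from #../#../... depth 5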